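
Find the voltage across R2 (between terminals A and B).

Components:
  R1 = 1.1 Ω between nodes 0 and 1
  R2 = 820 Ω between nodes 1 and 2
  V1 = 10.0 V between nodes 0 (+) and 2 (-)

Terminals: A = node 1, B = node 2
R1 and R2 are in series across V1 (node 0 → node 1 → node 2), and the output A–B is taken across R2, so this is a voltage divider.
Series current: I = V1/(R1 + R2) = 10/(1.1 + 820) = 10/821.1 = 0.01218 A
V_R2 = I × R2 = V1 × R2/(R1 + R2) = 10 × 820/821.1 = 9.987 V

Final answer: 9.987 V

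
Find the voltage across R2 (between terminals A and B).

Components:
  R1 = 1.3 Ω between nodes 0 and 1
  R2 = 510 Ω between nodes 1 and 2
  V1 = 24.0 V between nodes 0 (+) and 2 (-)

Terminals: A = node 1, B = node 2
R1 and R2 are in series across V1 (node 0 → node 1 → node 2), and the output A–B is taken across R2, so this is a voltage divider.
Series current: I = V1/(R1 + R2) = 24/(1.3 + 510) = 24/511.3 = 0.04694 A
V_R2 = I × R2 = V1 × R2/(R1 + R2) = 24 × 510/511.3 = 23.94 V

Final answer: 23.94 V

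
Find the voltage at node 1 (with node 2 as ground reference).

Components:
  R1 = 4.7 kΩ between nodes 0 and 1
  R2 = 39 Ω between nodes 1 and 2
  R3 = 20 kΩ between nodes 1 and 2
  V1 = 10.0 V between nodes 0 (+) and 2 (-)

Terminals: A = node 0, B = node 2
Nodal analysis, taking node 2 as the 0 V reference.
Source V1 fixes V_0 = 10 V.
KCL at each unknown node (sum of currents leaving = 0; resistances in Ω):
  Node 1: (V_1 - 10)/4700 + (V_1 - 0)/39 + (V_1 - 0)/20000 = 0
Collecting terms: 0.0259 × V_1 = 0.002128  =>  V_1 = 0.08214 V
The requested potential is V_1 = 0.08214 V.

Final answer: V_1 = 0.08214 V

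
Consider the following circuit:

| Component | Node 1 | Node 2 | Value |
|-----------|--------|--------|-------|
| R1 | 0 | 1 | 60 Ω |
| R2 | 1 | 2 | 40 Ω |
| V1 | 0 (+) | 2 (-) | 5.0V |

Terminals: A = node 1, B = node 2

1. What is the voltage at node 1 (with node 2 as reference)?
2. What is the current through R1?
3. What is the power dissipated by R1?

Nodal analysis, taking node 2 as the 0 V reference.
Source V1 fixes V_0 = 5 V.
KCL at each unknown node (sum of currents leaving = 0; resistances in Ω):
  Node 1: (V_1 - 5)/60 + (V_1 - 0)/40 = 0
Collecting terms: 0.04167 × V_1 = 0.08333  =>  V_1 = 2 V
Part 1:
  Read off the nodal solution: V_1 = 2 V
Part 2:
  I_R1 = (V_0 - V_1)/R1 = (5 - 2)/60 = 0.05 A
  Magnitude: I_R1 = 0.05 A
Part 3:
  I_R1 = (V_0 - V_1)/R1 = (5 - 2)/60 = 0.05 A
  P_R1 = I_R1² × R1 = (0.05)² × 60 = 0.15 W

Final answers:
1. V_1 = 2 V
2. I_R1 = 0.05 A
3. P_R1 = 0.15 W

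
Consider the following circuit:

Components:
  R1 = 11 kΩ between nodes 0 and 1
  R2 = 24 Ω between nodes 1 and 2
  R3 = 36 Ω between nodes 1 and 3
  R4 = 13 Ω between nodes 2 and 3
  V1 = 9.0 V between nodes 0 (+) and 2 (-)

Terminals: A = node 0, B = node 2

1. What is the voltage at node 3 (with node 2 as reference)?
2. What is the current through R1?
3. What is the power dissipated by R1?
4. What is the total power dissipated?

Nodal analysis, taking node 2 as the 0 V reference.
Source V1 fixes V_0 = 9 V.
KCL at each unknown node (sum of currents leaving = 0; resistances in Ω):
  Node 1: (V_1 - 9)/11000 + (V_1 - 0)/24 + (V_1 - V_3)/36 = 0
  Node 3: (V_3 - V_1)/36 + (V_3 - 0)/13 = 0
Collecting terms (coefficients in siemens):
  0.06954·V_1 - 0.02778·V_3 = 0.0008182
  0.1047·V_3 - 0.02778·V_1 = 0
Determinant D = (0.06954)(0.1047) - (-0.02778)(-0.02778) = 0.006509
V_1 = [(0.0008182)(0.1047) - (-0.02778)(0)]/D = 0.01316 V
V_3 = [(0.06954)(0) - (0.0008182)(-0.02778)]/D = 0.003492 V
Part 1:
  Read off the nodal solution: V_3 = 0.003492 V
Part 2:
  I_R1 = (V_0 - V_1)/R1 = (9 - 0.01316)/11000 = 0.000817 A
  Magnitude: I_R1 = 0.000817 A
Part 3:
  I_R1 = (V_0 - V_1)/R1 = (9 - 0.01316)/11000 = 0.000817 A
  P_R1 = I_R1² × R1 = (0.000817)² × 11000 = 0.007342 W
Part 4:
  Power in each resistor, P = (ΔV)²/R:
    P_R1 = (9 - 0.01316)²/11000 = 0.007342 W
    P_R2 = (0.01316 - 0)²/24 = 0.000007217 W
    P_R3 = (0.01316 - 0.003492)²/36 = 0.000002597 W
    P_R4 = (0 - 0.003492)²/13 = 0.0000009379 W
  P_total = P_R1 + P_R2 + P_R3 + P_R4 = 0.007353 W

Final answers:
1. V_3 = 0.003492 V
2. I_R1 = 0.000817 A
3. P_R1 = 0.007342 W
4. P_total = 0.007353 W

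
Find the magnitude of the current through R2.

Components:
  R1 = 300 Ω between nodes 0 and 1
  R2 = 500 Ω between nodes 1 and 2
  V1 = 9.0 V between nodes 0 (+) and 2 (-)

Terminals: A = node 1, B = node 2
Nodal analysis, taking node 2 as the 0 V reference.
Source V1 fixes V_0 = 9 V.
KCL at each unknown node (sum of currents leaving = 0; resistances in Ω):
  Node 1: (V_1 - 9)/300 + (V_1 - 0)/500 = 0
Collecting terms: 0.005333 × V_1 = 0.03  =>  V_1 = 5.625 V
I_R2 = (V_1 - V_2)/R2 = (5.625 - 0)/500 = 0.01125 A
|I_R2| = 0.01125 A

Final answer: |I_R2| = 0.01125 A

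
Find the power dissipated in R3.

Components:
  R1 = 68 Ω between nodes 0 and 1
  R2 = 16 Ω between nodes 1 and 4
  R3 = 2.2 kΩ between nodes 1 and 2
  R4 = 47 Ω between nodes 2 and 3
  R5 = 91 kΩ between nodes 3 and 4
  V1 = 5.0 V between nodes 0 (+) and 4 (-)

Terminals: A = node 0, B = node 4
Nodal analysis, taking node 4 as the 0 V reference.
Source V1 fixes V_0 = 5 V.
KCL at each unknown node (sum of currents leaving = 0; resistances in Ω):
  Node 1: (V_1 - 5)/68 + (V_1 - 0)/16 + (V_1 - V_2)/2200 = 0
  Node 2: (V_2 - V_1)/2200 + (V_2 - V_3)/47 = 0
  Node 3: (V_3 - V_2)/47 + (V_3 - 0)/91000 = 0
Collecting terms (coefficients in siemens):
  0.07766·V_1 - 0.0004545·V_2 = 0.07353
  0.02173·V_2 - 0.0004545·V_1 - 0.02128·V_3 = 0
  0.02129·V_3 - 0.02128·V_2 = 0
Solving these 3 simultaneous equations (Gaussian elimination) gives:
  V_1 = 0.9522 V, V_2 = 0.9298 V, V_3 = 0.9293 V
I_R3 = (V_1 - V_2)/R3 = (0.9522 - 0.9298)/2200 = 0.00001021 A
P_R3 = I_R3² × R3 = (0.00001021)² × 2200 = 0.0000002294 W

Final answer: 2.294e-07 W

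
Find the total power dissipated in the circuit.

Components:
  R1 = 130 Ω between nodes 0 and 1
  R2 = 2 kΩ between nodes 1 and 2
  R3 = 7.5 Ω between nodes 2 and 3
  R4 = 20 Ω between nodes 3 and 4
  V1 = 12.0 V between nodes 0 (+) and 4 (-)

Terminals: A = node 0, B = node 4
Nodal analysis, taking node 4 as the 0 V reference.
Source V1 fixes V_0 = 12 V.
KCL at each unknown node (sum of currents leaving = 0; resistances in Ω):
  Node 1: (V_1 - 12)/130 + (V_1 - V_2)/2000 = 0
  Node 2: (V_2 - V_1)/2000 + (V_2 - V_3)/7.5 = 0
  Node 3: (V_3 - V_2)/7.5 + (V_3 - 0)/20 = 0
Collecting terms (coefficients in siemens):
  0.008192·V_1 - 0.0005·V_2 = 0.09231
  0.1338·V_2 - 0.0005·V_1 - 0.1333·V_3 = 0
  0.1833·V_3 - 0.1333·V_2 = 0
Solving these 3 simultaneous equations (Gaussian elimination) gives:
  V_1 = 11.28 V, V_2 = 0.153 V, V_3 = 0.1112 V
Power in each resistor, P = (ΔV)²/R:
  P_R1 = (12 - 11.28)²/130 = 0.004022 W
  P_R2 = (11.28 - 0.153)²/2000 = 0.06187 W
  P_R3 = (0.153 - 0.1112)²/7.5 = 0.000232 W
  P_R4 = (0.1112 - 0)²/20 = 0.0006187 W
P_total = P_R1 + P_R2 + P_R3 + P_R4 = 0.06674 W

Final answer: 0.06674 W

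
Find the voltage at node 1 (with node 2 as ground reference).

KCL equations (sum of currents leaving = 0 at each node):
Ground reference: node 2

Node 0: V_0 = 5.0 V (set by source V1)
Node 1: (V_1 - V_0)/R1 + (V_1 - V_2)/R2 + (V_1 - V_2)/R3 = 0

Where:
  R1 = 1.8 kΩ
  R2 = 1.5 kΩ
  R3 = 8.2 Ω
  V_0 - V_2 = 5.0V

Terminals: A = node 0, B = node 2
Nodal analysis, taking node 2 as the 0 V reference.
Source V1 fixes V_0 = 5 V.
KCL at each unknown node (sum of currents leaving = 0; resistances in Ω):
  Node 1: (V_1 - 5)/1800 + (V_1 - 0)/1500 + (V_1 - 0)/8.2 = 0
Collecting terms: 0.1232 × V_1 = 0.002778  =>  V_1 = 0.02255 V
The requested potential is V_1 = 0.02255 V.

Final answer: V_1 = 0.02255 V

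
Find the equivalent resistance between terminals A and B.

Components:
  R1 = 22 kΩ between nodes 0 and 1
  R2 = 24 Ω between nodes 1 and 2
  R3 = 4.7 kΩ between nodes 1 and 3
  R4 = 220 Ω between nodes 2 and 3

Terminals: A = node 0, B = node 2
Reduce the network between node 0 (A) and node 2 (B) by series/parallel combination:
  Rs1 = R3 + R4 (series, joined only at node 3) = 4700 + 220 = 4920 Ω
  Rp1 = R2 ‖ Rs1 (parallel, both between nodes 1 and 2) = 1/(1/24 + 1/4920) = 23.88 Ω
  Rs2 = R1 + Rp1 (series, joined only at node 1) = 22000 + 23.88 = 22020 Ω
R_eq = 22.02 kΩ

Final answer: 22.02 kΩ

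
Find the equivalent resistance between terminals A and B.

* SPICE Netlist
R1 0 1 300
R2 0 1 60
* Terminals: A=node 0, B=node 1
Reduce the network between node 0 (A) and node 1 (B) by series/parallel combination:
  Rp1 = R1 ‖ R2 (parallel, both between nodes 0 and 1) = 1/(1/300 + 1/60) = 50 Ω
R_eq = 50 Ω

Final answer: 50 Ω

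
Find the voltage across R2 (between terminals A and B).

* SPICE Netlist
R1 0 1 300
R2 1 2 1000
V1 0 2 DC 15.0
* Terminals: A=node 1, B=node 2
R1 and R2 are in series across V1 (node 0 → node 1 → node 2), and the output A–B is taken across R2, so this is a voltage divider.
Series current: I = V1/(R1 + R2) = 15/(300 + 1000) = 15/1300 = 0.01154 A
V_R2 = I × R2 = V1 × R2/(R1 + R2) = 15 × 1000/1300 = 11.54 V

Final answer: 11.54 V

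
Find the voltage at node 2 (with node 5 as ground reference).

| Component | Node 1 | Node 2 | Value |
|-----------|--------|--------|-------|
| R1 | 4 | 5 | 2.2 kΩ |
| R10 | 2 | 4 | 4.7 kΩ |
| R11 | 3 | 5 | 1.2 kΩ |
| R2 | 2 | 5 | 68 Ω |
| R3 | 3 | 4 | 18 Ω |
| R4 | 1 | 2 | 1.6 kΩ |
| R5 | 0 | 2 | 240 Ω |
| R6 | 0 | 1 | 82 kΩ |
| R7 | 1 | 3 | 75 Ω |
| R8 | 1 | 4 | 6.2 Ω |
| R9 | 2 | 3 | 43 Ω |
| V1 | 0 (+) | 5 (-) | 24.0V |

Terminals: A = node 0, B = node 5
Nodal analysis, taking node 5 as the 0 V reference.
Source V1 fixes V_0 = 24 V.
KCL at each unknown node (sum of currents leaving = 0; resistances in Ω):
  Node 1: (V_1 - V_2)/1600 + (V_1 - 24)/82000 + (V_1 - V_3)/75 + (V_1 - V_4)/6.2 = 0
  Node 2: (V_2 - 0)/68 + (V_2 - V_1)/1600 + (V_2 - 24)/240 + (V_2 - V_3)/43 + (V_2 - V_4)/4700 = 0
  Node 3: (V_3 - V_4)/18 + (V_3 - V_1)/75 + (V_3 - V_2)/43 + (V_3 - 0)/1200 = 0
  Node 4: (V_4 - 0)/2200 + (V_4 - V_3)/18 + (V_4 - V_1)/6.2 + (V_4 - V_2)/4700 = 0
Collecting terms (coefficients in siemens):
  0.1753·V_1 - 0.000625·V_2 - 0.01333·V_3 - 0.1613·V_4 = 0.0002927
  0.04297·V_2 - 0.000625·V_1 - 0.02326·V_3 - 0.0002128·V_4 = 0.1
  0.09298·V_3 - 0.01333·V_1 - 0.02326·V_2 - 0.05556·V_4 = 0
  0.2175·V_4 - 0.1613·V_1 - 0.0002128·V_2 - 0.05556·V_3 = 0
Solving these 4 simultaneous equations (Gaussian elimination) gives:
  V_1 = 4.724 V, V_2 = 4.988 V, V_3 = 4.745 V, V_4 = 4.72 V
The requested potential is V_2 = 4.988 V.

Final answer: V_2 = 4.988 V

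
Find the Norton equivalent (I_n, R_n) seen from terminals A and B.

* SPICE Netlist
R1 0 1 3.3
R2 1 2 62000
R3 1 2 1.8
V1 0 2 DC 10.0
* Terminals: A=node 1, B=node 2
Find the Thévenin equivalent first; then I_n = V_th/R_th and R_n = R_th.
Step 1 — V_th is the open-circuit voltage V_A - V_B (nothing connected across the terminals).
Nodal analysis, taking node 2 as the 0 V reference.
Source V1 fixes V_0 = 10 V.
KCL at each unknown node (sum of currents leaving = 0; resistances in Ω):
  Node 1: (V_1 - 10)/3.3 + (V_1 - 0)/62000 + (V_1 - 0)/1.8 = 0
Collecting terms: 0.8586 × V_1 = 3.03  =>  V_1 = 3.529 V
V_th = V_1 - V_2 = 3.529 - 0 = 3.529 V
Step 2 — R_th: zero the source — replace V1 by a short circuit (node 2 merges into node 0) — and find the resistance seen between A (node 1) and B (node 0).
Reduce the network between node 1 (A) and node 0 (B) by series/parallel combination:
  Rp1 = R1 ‖ R2 ‖ R3 (parallel, all between nodes 0 and 1) = 1/(1/3.3 + 1/62000 + 1/1.8) = 1.165 Ω
R_th = 1.165 Ω
I_n = V_th/R_th = 3.529/1.165 = 3.03 A, and R_n = R_th = 1.165 Ω

Final answer: I_n = 3.03 A, R_n = 1.165 Ω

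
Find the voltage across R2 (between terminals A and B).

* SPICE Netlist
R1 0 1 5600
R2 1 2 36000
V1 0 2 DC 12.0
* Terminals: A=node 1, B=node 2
R1 and R2 are in series across V1 (node 0 → node 1 → node 2), and the output A–B is taken across R2, so this is a voltage divider.
Series current: I = V1/(R1 + R2) = 12/(5600 + 36000) = 12/41600 = 0.0002885 A
V_R2 = I × R2 = V1 × R2/(R1 + R2) = 12 × 36000/41600 = 10.38 V

Final answer: 10.38 V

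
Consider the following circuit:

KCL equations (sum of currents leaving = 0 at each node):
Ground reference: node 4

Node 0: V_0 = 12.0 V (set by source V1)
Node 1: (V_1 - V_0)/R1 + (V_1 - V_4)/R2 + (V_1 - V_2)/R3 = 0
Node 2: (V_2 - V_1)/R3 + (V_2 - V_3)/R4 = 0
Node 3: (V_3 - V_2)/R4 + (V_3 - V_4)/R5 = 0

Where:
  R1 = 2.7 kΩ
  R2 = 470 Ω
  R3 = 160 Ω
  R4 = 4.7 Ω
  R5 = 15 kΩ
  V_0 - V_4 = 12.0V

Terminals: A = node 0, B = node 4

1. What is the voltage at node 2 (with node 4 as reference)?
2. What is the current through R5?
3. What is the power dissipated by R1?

Nodal analysis, taking node 4 as the 0 V reference.
Source V1 fixes V_0 = 12 V.
KCL at each unknown node (sum of currents leaving = 0; resistances in Ω):
  Node 1: (V_1 - 12)/2700 + (V_1 - 0)/470 + (V_1 - V_2)/160 = 0
  Node 2: (V_2 - V_1)/160 + (V_2 - V_3)/4.7 = 0
  Node 3: (V_3 - V_2)/4.7 + (V_3 - 0)/15000 = 0
Collecting terms (coefficients in siemens):
  0.008748·V_1 - 0.00625·V_2 = 0.004444
  0.219·V_2 - 0.00625·V_1 - 0.2128·V_3 = 0
  0.2128·V_3 - 0.2128·V_2 = 0
Solving these 3 simultaneous equations (Gaussian elimination) gives:
  V_1 = 1.733 V, V_2 = 1.715 V, V_3 = 1.715 V
Part 1:
  Read off the nodal solution: V_2 = 1.715 V
Part 2:
  I_R5 = (V_3 - V_4)/R5 = (1.715 - 0)/15000 = 0.0001143 A
  Magnitude: I_R5 = 0.0001143 A
Part 3:
  I_R1 = (V_0 - V_1)/R1 = (12 - 1.733)/2700 = 0.003802 A
  P_R1 = I_R1² × R1 = (0.003802)² × 2700 = 0.03904 W

Final answers:
1. V_2 = 1.715 V
2. I_R5 = 0.0001143 A
3. P_R1 = 0.03904 W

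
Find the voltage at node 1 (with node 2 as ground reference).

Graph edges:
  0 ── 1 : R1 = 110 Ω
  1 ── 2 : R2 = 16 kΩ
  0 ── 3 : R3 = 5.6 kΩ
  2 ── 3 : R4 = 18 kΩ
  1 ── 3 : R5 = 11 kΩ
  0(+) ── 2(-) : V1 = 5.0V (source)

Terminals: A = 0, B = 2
Nodal analysis, taking node 2 as the 0 V reference.
Source V1 fixes V_0 = 5 V.
KCL at each unknown node (sum of currents leaving = 0; resistances in Ω):
  Node 1: (V_1 - 5)/110 + (V_1 - 0)/16000 + (V_1 - V_3)/11000 = 0
  Node 3: (V_3 - 5)/5600 + (V_3 - 0)/18000 + (V_3 - V_1)/11000 = 0
Collecting terms (coefficients in siemens):
  0.009244·V_1 - 0.00009091·V_3 = 0.04545
  0.000325·V_3 - 0.00009091·V_1 = 0.0008929
Determinant D = (0.009244)(0.000325) - (-0.00009091)(-0.00009091) = 0.000002996
V_1 = [(0.04545)(0.000325) - (-0.00009091)(0.0008929)]/D = 4.958 V
V_3 = [(0.009244)(0.0008929) - (0.04545)(-0.00009091)]/D = 4.134 V
The requested potential is V_1 = 4.958 V.

Final answer: V_1 = 4.958 V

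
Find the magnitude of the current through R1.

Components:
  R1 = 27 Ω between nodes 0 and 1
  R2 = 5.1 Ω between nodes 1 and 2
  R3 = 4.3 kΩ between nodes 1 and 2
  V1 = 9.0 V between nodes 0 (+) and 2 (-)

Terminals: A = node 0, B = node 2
Nodal analysis, taking node 2 as the 0 V reference.
Source V1 fixes V_0 = 9 V.
KCL at each unknown node (sum of currents leaving = 0; resistances in Ω):
  Node 1: (V_1 - 9)/27 + (V_1 - 0)/5.1 + (V_1 - 0)/4300 = 0
Collecting terms: 0.2333 × V_1 = 0.3333  =>  V_1 = 1.428 V
I_R1 = (V_0 - V_1)/R1 = (9 - 1.428)/27 = 0.2804 A
|I_R1| = 0.2804 A

Final answer: |I_R1| = 0.2804 A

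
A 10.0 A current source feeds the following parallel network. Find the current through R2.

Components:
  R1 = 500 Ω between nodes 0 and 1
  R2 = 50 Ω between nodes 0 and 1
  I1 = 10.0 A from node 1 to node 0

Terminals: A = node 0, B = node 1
All resistors sit directly between nodes 0 and 1, so they are in parallel and share one voltage V; the full source current 10 A splits among them.
1/R_par = 1/500 + 1/50 = 0.022 S  =>  R_par = 45.45 Ω
V = I × R_par = 10 × 45.45 = 454.5 V
I_R2 = V/R2 = 454.5/50 = 9.091 A

Final answer: 9.091 A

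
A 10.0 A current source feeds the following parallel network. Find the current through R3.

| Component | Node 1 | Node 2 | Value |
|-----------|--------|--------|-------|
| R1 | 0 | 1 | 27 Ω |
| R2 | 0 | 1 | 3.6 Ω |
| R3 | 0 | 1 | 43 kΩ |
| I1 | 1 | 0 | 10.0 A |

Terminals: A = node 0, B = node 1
All resistors sit directly between nodes 0 and 1, so they are in parallel and share one voltage V; the full source current 10 A splits among them.
1/R_par = 1/27 + 1/3.6 + 1/43000 = 0.3148 S  =>  R_par = 3.176 Ω
V = I × R_par = 10 × 3.176 = 31.76 V
I_R3 = V/R3 = 31.76/43000 = 0.0007387 A

Final answer: 0.0007387 A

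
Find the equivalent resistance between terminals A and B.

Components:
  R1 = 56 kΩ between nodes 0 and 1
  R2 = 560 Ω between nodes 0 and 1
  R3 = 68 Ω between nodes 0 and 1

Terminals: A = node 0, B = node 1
Reduce the network between node 0 (A) and node 1 (B) by series/parallel combination:
  Rp1 = R1 ‖ R2 ‖ R3 (parallel, all between nodes 0 and 1) = 1/(1/56000 + 1/560 + 1/68) = 60.57 Ω
R_eq = 60.57 Ω

Final answer: 60.57 Ω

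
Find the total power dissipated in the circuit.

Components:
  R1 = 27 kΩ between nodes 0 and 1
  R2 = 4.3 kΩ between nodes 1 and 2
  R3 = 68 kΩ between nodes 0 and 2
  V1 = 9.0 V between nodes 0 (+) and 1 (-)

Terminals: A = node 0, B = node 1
Nodal analysis, taking node 1 as the 0 V reference.
Source V1 fixes V_0 = 9 V.
KCL at each unknown node (sum of currents leaving = 0; resistances in Ω):
  Node 2: (V_2 - 0)/4300 + (V_2 - 9)/68000 = 0
Collecting terms: 0.0002473 × V_2 = 0.0001324  =>  V_2 = 0.5353 V
Power in each resistor, P = (ΔV)²/R:
  P_R1 = (9 - 0)²/27000 = 0.003 W
  P_R2 = (0 - 0.5353)²/4300 = 0.00006663 W
  P_R3 = (9 - 0.5353)²/68000 = 0.001054 W
P_total = P_R1 + P_R2 + P_R3 = 0.00412 W

Final answer: 0.00412 W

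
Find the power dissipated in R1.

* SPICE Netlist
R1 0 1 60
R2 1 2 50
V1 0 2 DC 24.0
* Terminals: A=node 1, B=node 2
Nodal analysis, taking node 2 as the 0 V reference.
Source V1 fixes V_0 = 24 V.
KCL at each unknown node (sum of currents leaving = 0; resistances in Ω):
  Node 1: (V_1 - 24)/60 + (V_1 - 0)/50 = 0
Collecting terms: 0.03667 × V_1 = 0.4  =>  V_1 = 10.91 V
I_R1 = (V_0 - V_1)/R1 = (24 - 10.91)/60 = 0.2182 A
P_R1 = I_R1² × R1 = (0.2182)² × 60 = 2.856 W

Final answer: 2.856 W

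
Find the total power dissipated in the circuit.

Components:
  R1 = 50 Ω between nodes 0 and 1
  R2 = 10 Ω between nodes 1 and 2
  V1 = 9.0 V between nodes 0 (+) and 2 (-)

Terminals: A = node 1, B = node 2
Nodal analysis, taking node 2 as the 0 V reference.
Source V1 fixes V_0 = 9 V.
KCL at each unknown node (sum of currents leaving = 0; resistances in Ω):
  Node 1: (V_1 - 9)/50 + (V_1 - 0)/10 = 0
Collecting terms: 0.12 × V_1 = 0.18  =>  V_1 = 1.5 V
Power in each resistor, P = (ΔV)²/R:
  P_R1 = (9 - 1.5)²/50 = 1.125 W
  P_R2 = (1.5 - 0)²/10 = 0.225 W
P_total = P_R1 + P_R2 = 1.35 W

Final answer: 1.35 W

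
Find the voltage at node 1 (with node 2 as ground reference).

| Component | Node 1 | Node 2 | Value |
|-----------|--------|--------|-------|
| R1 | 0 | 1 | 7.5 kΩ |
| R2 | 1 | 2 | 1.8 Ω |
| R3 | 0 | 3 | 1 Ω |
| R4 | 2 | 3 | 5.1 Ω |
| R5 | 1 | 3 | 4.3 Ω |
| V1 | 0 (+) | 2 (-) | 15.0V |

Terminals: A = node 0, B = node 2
Nodal analysis, taking node 2 as the 0 V reference.
Source V1 fixes V_0 = 15 V.
KCL at each unknown node (sum of currents leaving = 0; resistances in Ω):
  Node 1: (V_1 - 15)/7500 + (V_1 - 0)/1.8 + (V_1 - V_3)/4.3 = 0
  Node 3: (V_3 - 15)/1 + (V_3 - 0)/5.1 + (V_3 - V_1)/4.3 = 0
Collecting terms (coefficients in siemens):
  0.7882·V_1 - 0.2326·V_3 = 0.002
  1.429·V_3 - 0.2326·V_1 = 15
Determinant D = (0.7882)(1.429) - (-0.2326)(-0.2326) = 1.072
V_1 = [(0.002)(1.429) - (-0.2326)(15)]/D = 3.257 V
V_3 = [(0.7882)(15) - (0.002)(-0.2326)]/D = 11.03 V
The requested potential is V_1 = 3.257 V.

Final answer: V_1 = 3.257 V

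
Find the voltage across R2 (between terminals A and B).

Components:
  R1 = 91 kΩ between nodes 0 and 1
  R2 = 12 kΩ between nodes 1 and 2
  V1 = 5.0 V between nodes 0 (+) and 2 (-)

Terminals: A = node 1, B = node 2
R1 and R2 are in series across V1 (node 0 → node 1 → node 2), and the output A–B is taken across R2, so this is a voltage divider.
Series current: I = V1/(R1 + R2) = 5/(91000 + 12000) = 5/103000 = 0.00004854 A
V_R2 = I × R2 = V1 × R2/(R1 + R2) = 5 × 12000/103000 = 0.5825 V

Final answer: 0.5825 V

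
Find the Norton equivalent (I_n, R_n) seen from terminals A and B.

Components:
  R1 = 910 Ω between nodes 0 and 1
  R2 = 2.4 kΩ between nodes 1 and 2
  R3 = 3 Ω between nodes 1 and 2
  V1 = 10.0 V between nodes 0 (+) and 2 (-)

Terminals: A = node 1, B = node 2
Find the Thévenin equivalent first; then I_n = V_th/R_th and R_n = R_th.
Step 1 — V_th is the open-circuit voltage V_A - V_B (nothing connected across the terminals).
Nodal analysis, taking node 2 as the 0 V reference.
Source V1 fixes V_0 = 10 V.
KCL at each unknown node (sum of currents leaving = 0; resistances in Ω):
  Node 1: (V_1 - 10)/910 + (V_1 - 0)/2400 + (V_1 - 0)/3 = 0
Collecting terms: 0.3348 × V_1 = 0.01099  =>  V_1 = 0.03282 V
V_th = V_1 - V_2 = 0.03282 - 0 = 0.03282 V
Step 2 — R_th: zero the source — replace V1 by a short circuit (node 2 merges into node 0) — and find the resistance seen between A (node 1) and B (node 0).
Reduce the network between node 1 (A) and node 0 (B) by series/parallel combination:
  Rp1 = R1 ‖ R2 ‖ R3 (parallel, all between nodes 0 and 1) = 1/(1/910 + 1/2400 + 1/3) = 2.986 Ω
R_th = 2.986 Ω
I_n = V_th/R_th = 0.03282/2.986 = 0.01099 A, and R_n = R_th = 2.986 Ω

Final answer: I_n = 0.01099 A, R_n = 2.986 Ω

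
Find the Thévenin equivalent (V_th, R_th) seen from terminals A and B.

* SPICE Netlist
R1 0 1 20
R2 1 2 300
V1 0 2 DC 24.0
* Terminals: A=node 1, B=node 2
Step 1 — V_th is the open-circuit voltage V_A - V_B (nothing connected across the terminals).
Nodal analysis, taking node 2 as the 0 V reference.
Source V1 fixes V_0 = 24 V.
KCL at each unknown node (sum of currents leaving = 0; resistances in Ω):
  Node 1: (V_1 - 24)/20 + (V_1 - 0)/300 = 0
Collecting terms: 0.05333 × V_1 = 1.2  =>  V_1 = 22.5 V
V_th = V_1 - V_2 = 22.5 - 0 = 22.5 V
Step 2 — R_th: zero the source — replace V1 by a short circuit (node 2 merges into node 0) — and find the resistance seen between A (node 1) and B (node 0).
Reduce the network between node 1 (A) and node 0 (B) by series/parallel combination:
  Rp1 = R1 ‖ R2 (parallel, both between nodes 0 and 1) = 1/(1/20 + 1/300) = 18.75 Ω
R_th = 18.75 Ω

Final answer: V_th = 22.5 V, R_th = 18.75 Ω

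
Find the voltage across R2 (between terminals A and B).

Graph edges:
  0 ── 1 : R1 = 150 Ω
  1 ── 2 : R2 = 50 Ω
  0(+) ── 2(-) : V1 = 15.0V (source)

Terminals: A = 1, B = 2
R1 and R2 are in series across V1 (node 0 → node 1 → node 2), and the output A–B is taken across R2, so this is a voltage divider.
Series current: I = V1/(R1 + R2) = 15/(150 + 50) = 15/200 = 0.075 A
V_R2 = I × R2 = V1 × R2/(R1 + R2) = 15 × 50/200 = 3.75 V

Final answer: 3.75 V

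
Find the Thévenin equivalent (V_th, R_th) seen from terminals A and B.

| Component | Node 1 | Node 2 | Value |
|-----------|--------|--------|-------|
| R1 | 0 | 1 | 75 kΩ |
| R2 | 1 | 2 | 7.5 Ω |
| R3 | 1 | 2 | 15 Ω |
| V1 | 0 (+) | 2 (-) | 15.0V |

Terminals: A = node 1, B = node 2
Step 1 — V_th is the open-circuit voltage V_A - V_B (nothing connected across the terminals).
Nodal analysis, taking node 2 as the 0 V reference.
Source V1 fixes V_0 = 15 V.
KCL at each unknown node (sum of currents leaving = 0; resistances in Ω):
  Node 1: (V_1 - 15)/75000 + (V_1 - 0)/7.5 + (V_1 - 0)/15 = 0
Collecting terms: 0.2 × V_1 = 0.0002  =>  V_1 = 0.0009999 V
V_th = V_1 - V_2 = 0.0009999 - 0 = 0.0009999 V
Step 2 — R_th: zero the source — replace V1 by a short circuit (node 2 merges into node 0) — and find the resistance seen between A (node 1) and B (node 0).
Reduce the network between node 1 (A) and node 0 (B) by series/parallel combination:
  Rp1 = R1 ‖ R2 ‖ R3 (parallel, all between nodes 0 and 1) = 1/(1/75000 + 1/7.5 + 1/15) = 5 Ω
R_th = 5 Ω

Final answer: V_th = 0.0009999 V, R_th = 5 Ω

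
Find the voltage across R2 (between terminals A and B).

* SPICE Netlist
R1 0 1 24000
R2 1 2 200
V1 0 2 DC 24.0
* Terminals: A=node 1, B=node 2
R1 and R2 are in series across V1 (node 0 → node 1 → node 2), and the output A–B is taken across R2, so this is a voltage divider.
Series current: I = V1/(R1 + R2) = 24/(24000 + 200) = 24/24200 = 0.0009917 A
V_R2 = I × R2 = V1 × R2/(R1 + R2) = 24 × 200/24200 = 0.1983 V

Final answer: 0.1983 V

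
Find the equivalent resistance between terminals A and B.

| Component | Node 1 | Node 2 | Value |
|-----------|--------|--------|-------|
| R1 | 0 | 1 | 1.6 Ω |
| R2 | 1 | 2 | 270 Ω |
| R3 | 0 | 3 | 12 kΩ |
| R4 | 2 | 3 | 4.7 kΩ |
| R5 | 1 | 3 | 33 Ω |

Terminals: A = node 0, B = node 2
The network is not a plain series/parallel combination. Inject a 1 A test current into terminal A (node 0) and return it from terminal B (node 2); then R_eq = V_A / (1 A).
Nodal analysis, taking node 2 as the 0 V reference.
Current source I_test pushes 1 A into node 0 and draws it out of node 2.
KCL at each unknown node (sum of currents leaving = 0; resistances in Ω):
  Node 0: (V_0 - V_1)/1.6 + (V_0 - V_3)/12000 - 1 = 0
  Node 1: (V_1 - V_0)/1.6 + (V_1 - 0)/270 + (V_1 - V_3)/33 = 0
  Node 3: (V_3 - V_0)/12000 + (V_3 - V_1)/33 + (V_3 - 0)/4700 = 0
Collecting terms (coefficients in siemens):
  0.6251·V_0 - 0.625·V_1 - 0.00008333·V_3 = 1
  0.659·V_1 - 0.625·V_0 - 0.0303·V_3 = 0
  0.0306·V_3 - 0.00008333·V_0 - 0.0303·V_1 = 0
Solving these 3 simultaneous equations (Gaussian elimination) gives:
  V_0 = 257 V, V_1 = 255.4 V, V_3 = 253.7 V
R_eq = V_0 / 1 A = 257 Ω

Final answer: 257 Ω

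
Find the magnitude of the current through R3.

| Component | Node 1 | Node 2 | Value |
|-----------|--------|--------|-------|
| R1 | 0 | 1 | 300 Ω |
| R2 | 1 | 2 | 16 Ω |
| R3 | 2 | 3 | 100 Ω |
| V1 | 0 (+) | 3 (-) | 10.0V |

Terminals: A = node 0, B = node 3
Nodal analysis, taking node 3 as the 0 V reference.
Source V1 fixes V_0 = 10 V.
KCL at each unknown node (sum of currents leaving = 0; resistances in Ω):
  Node 1: (V_1 - 10)/300 + (V_1 - V_2)/16 = 0
  Node 2: (V_2 - V_1)/16 + (V_2 - 0)/100 = 0
Collecting terms (coefficients in siemens):
  0.06583·V_1 - 0.0625·V_2 = 0.03333
  0.0725·V_2 - 0.0625·V_1 = 0
Determinant D = (0.06583)(0.0725) - (-0.0625)(-0.0625) = 0.0008667
V_1 = [(0.03333)(0.0725) - (-0.0625)(0)]/D = 2.788 V
V_2 = [(0.06583)(0) - (0.03333)(-0.0625)]/D = 2.404 V
I_R3 = (V_2 - V_3)/R3 = (2.404 - 0)/100 = 0.02404 A
|I_R3| = 0.02404 A

Final answer: |I_R3| = 0.02404 A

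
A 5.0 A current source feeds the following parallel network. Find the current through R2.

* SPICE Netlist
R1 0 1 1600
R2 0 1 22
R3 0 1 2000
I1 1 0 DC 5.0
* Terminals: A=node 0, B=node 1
All resistors sit directly between nodes 0 and 1, so they are in parallel and share one voltage V; the full source current 5 A splits among them.
1/R_par = 1/1600 + 1/22 + 1/2000 = 0.04658 S  =>  R_par = 21.47 Ω
V = I × R_par = 5 × 21.47 = 107.3 V
I_R2 = V/R2 = 107.3/22 = 4.879 A

Final answer: 4.879 A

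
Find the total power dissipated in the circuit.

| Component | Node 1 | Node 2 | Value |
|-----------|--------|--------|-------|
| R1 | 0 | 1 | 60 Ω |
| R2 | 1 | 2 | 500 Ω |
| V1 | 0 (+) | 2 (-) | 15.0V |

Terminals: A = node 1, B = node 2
Nodal analysis, taking node 2 as the 0 V reference.
Source V1 fixes V_0 = 15 V.
KCL at each unknown node (sum of currents leaving = 0; resistances in Ω):
  Node 1: (V_1 - 15)/60 + (V_1 - 0)/500 = 0
Collecting terms: 0.01867 × V_1 = 0.25  =>  V_1 = 13.39 V
Power in each resistor, P = (ΔV)²/R:
  P_R1 = (15 - 13.39)²/60 = 0.04305 W
  P_R2 = (13.39 - 0)²/500 = 0.3587 W
P_total = P_R1 + P_R2 = 0.4018 W

Final answer: 0.4018 W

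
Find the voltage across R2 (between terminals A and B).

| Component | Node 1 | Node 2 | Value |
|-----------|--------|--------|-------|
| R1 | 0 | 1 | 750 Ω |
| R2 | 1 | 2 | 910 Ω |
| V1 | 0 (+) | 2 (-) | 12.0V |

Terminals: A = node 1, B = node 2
R1 and R2 are in series across V1 (node 0 → node 1 → node 2), and the output A–B is taken across R2, so this is a voltage divider.
Series current: I = V1/(R1 + R2) = 12/(750 + 910) = 12/1660 = 0.007229 A
V_R2 = I × R2 = V1 × R2/(R1 + R2) = 12 × 910/1660 = 6.578 V

Final answer: 6.578 V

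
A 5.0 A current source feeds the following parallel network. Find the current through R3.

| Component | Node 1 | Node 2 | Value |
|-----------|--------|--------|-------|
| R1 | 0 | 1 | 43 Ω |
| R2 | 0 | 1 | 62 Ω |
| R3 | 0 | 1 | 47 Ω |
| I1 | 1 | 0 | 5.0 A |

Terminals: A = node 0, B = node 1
All resistors sit directly between nodes 0 and 1, so they are in parallel and share one voltage V; the full source current 5 A splits among them.
1/R_par = 1/43 + 1/62 + 1/47 = 0.06066 S  =>  R_par = 16.48 Ω
V = I × R_par = 5 × 16.48 = 82.42 V
I_R3 = V/R3 = 82.42/47 = 1.754 A

Final answer: 1.754 A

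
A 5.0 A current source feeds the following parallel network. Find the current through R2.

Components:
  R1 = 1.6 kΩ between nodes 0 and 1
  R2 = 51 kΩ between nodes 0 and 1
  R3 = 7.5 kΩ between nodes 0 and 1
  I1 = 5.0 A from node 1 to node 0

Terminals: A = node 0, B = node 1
All resistors sit directly between nodes 0 and 1, so they are in parallel and share one voltage V; the full source current 5 A splits among them.
1/R_par = 1/1600 + 1/51000 + 1/7500 = 0.0007779 S  =>  R_par = 1285 Ω
V = I × R_par = 5 × 1285 = 6427 V
I_R2 = V/R2 = 6427/51000 = 0.126 A

Final answer: 0.126 A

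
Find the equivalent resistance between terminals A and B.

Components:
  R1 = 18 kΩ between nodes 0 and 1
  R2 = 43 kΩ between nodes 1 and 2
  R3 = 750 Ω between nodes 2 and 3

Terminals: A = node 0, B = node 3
Reduce the network between node 0 (A) and node 3 (B) by series/parallel combination:
  Rs1 = R1 + R2 (series, joined only at node 1) = 18000 + 43000 = 61000 Ω
  Rs2 = R3 + Rs1 (series, joined only at node 2) = 750 + 61000 = 61750 Ω
R_eq = 61.75 kΩ

Final answer: 61.75 kΩ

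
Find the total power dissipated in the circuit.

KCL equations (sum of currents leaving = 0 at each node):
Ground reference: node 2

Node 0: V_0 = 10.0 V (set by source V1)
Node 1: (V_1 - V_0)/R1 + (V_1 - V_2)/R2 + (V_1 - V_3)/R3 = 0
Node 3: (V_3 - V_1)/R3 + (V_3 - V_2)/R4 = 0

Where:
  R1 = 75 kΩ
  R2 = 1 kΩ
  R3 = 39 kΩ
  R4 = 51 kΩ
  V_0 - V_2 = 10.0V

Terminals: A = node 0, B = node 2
Nodal analysis, taking node 2 as the 0 V reference.
Source V1 fixes V_0 = 10 V.
KCL at each unknown node (sum of currents leaving = 0; resistances in Ω):
  Node 1: (V_1 - 10)/75000 + (V_1 - 0)/1000 + (V_1 - V_3)/39000 = 0
  Node 3: (V_3 - V_1)/39000 + (V_3 - 0)/51000 = 0
Collecting terms (coefficients in siemens):
  0.001039·V_1 - 0.00002564·V_3 = 0.0001333
  0.00004525·V_3 - 0.00002564·V_1 = 0
Determinant D = (0.001039)(0.00004525) - (-0.00002564)(-0.00002564) = 0.00000004635
V_1 = [(0.0001333)(0.00004525) - (-0.00002564)(0)]/D = 0.1302 V
V_3 = [(0.001039)(0) - (0.0001333)(-0.00002564)]/D = 0.07375 V
Power in each resistor, P = (ΔV)²/R:
  P_R1 = (10 - 0.1302)²/75000 = 0.001299 W
  P_R2 = (0.1302 - 0)²/1000 = 0.00001694 W
  P_R3 = (0.1302 - 0.07375)²/39000 = 0.00000008156 W
  P_R4 = (0 - 0.07375)²/51000 = 0.0000001067 W
P_total = P_R1 + P_R2 + P_R3 + P_R4 = 0.001316 W

Final answer: 0.001316 W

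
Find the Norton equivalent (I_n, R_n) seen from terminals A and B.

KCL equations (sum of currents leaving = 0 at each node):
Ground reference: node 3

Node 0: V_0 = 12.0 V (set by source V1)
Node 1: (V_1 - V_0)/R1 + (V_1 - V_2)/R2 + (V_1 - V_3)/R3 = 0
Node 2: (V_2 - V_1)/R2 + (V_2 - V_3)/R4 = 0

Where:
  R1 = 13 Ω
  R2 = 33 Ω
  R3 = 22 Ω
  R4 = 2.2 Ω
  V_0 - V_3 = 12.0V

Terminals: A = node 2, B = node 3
Find the Thévenin equivalent first; then I_n = V_th/R_th and R_n = R_th.
Step 1 — V_th is the open-circuit voltage V_A - V_B (nothing connected across the terminals).
Nodal analysis, taking node 3 as the 0 V reference.
Source V1 fixes V_0 = 12 V.
KCL at each unknown node (sum of currents leaving = 0; resistances in Ω):
  Node 1: (V_1 - 12)/13 + (V_1 - V_2)/33 + (V_1 - 0)/22 = 0
  Node 2: (V_2 - V_1)/33 + (V_2 - 0)/2.2 = 0
Collecting terms (coefficients in siemens):
  0.1527·V_1 - 0.0303·V_2 = 0.9231
  0.4848·V_2 - 0.0303·V_1 = 0
Determinant D = (0.1527)(0.4848) - (-0.0303)(-0.0303) = 0.07311
V_1 = [(0.9231)(0.4848) - (-0.0303)(0)]/D = 6.122 V
V_2 = [(0.1527)(0) - (0.9231)(-0.0303)]/D = 0.3826 V
V_th = V_2 - V_3 = 0.3826 - 0 = 0.3826 V
Step 2 — R_th: zero the source — replace V1 by a short circuit (node 3 merges into node 0) — and find the resistance seen between A (node 2) and B (node 0).
Reduce the network between node 2 (A) and node 0 (B) by series/parallel combination:
  Rp1 = R1 ‖ R3 (parallel, both between nodes 0 and 1) = 1/(1/13 + 1/22) = 8.171 Ω
  Rs1 = R2 + Rp1 (series, joined only at node 1) = 33 + 8.171 = 41.17 Ω
  Rp2 = R4 ‖ Rs1 (parallel, both between nodes 0 and 2) = 1/(1/2.2 + 1/41.17) = 2.088 Ω
R_th = 2.088 Ω
I_n = V_th/R_th = 0.3826/2.088 = 0.1832 A, and R_n = R_th = 2.088 Ω

Final answer: I_n = 0.1832 A, R_n = 2.088 Ω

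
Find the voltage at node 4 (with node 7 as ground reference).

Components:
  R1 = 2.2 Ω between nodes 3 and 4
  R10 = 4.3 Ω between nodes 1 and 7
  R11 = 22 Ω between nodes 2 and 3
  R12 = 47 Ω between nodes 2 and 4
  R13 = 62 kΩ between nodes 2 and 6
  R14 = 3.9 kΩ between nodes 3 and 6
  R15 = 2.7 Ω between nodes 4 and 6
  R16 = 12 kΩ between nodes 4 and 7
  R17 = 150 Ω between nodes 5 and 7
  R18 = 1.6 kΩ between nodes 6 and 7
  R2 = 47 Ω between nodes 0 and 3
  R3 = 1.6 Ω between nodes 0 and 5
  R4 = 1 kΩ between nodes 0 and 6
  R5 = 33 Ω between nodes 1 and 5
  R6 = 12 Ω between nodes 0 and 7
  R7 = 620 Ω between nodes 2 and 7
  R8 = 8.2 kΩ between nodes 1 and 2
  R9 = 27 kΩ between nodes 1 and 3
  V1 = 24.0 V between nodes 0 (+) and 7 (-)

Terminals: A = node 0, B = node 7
Nodal analysis, taking node 7 as the 0 V reference.
Source V1 fixes V_0 = 24 V.
KCL at each unknown node (sum of currents leaving = 0; resistances in Ω):
  Node 1: (V_1 - V_5)/33 + (V_1 - V_2)/8200 + (V_1 - V_3)/27000 + (V_1 - 0)/4.3 = 0
  Node 2: (V_2 - 0)/620 + (V_2 - V_1)/8200 + (V_2 - V_3)/22 + (V_2 - V_4)/47 + (V_2 - V_6)/62000 = 0
  Node 3: (V_3 - V_4)/2.2 + (V_3 - 24)/47 + (V_3 - V_1)/27000 + (V_3 - V_2)/22 + (V_3 - V_6)/3900 = 0
  Node 4: (V_4 - V_3)/2.2 + (V_4 - V_2)/47 + (V_4 - V_6)/2.7 + (V_4 - 0)/12000 = 0
  Node 5: (V_5 - 24)/1.6 + (V_5 - V_1)/33 + (V_5 - 0)/150 = 0
  Node 6: (V_6 - 24)/1000 + (V_6 - V_2)/62000 + (V_6 - V_3)/3900 + (V_6 - V_4)/2.7 + (V_6 - 0)/1600 = 0
Collecting terms (coefficients in siemens):
  0.263·V_1 - 0.000122·V_2 - 0.00003704·V_3 - 0.0303·V_5 = 0
  0.06848·V_2 - 0.000122·V_1 - 0.04545·V_3 - 0.02128·V_4 - 0.00001613·V_6 = 0
  0.5216·V_3 - 0.00003704·V_1 - 0.04545·V_2 - 0.4545·V_4 - 0.0002564·V_6 = 0.5106
  0.8463·V_4 - 0.02128·V_2 - 0.4545·V_3 - 0.3704·V_6 = 0
  0.662·V_5 - 0.0303·V_1 = 15
  0.3723·V_6 - 0.00001613·V_2 - 0.0002564·V_3 - 0.3704·V_4 = 0.024
Solving these 6 simultaneous equations (Gaussian elimination) gives:
  V_1 = 2.637 V, V_2 = 21.1 V, V_3 = 21.66 V, V_4 = 21.61 V
  V_5 = 22.78 V, V_6 = 21.58 V
The requested potential is V_4 = 21.61 V.

Final answer: V_4 = 21.61 V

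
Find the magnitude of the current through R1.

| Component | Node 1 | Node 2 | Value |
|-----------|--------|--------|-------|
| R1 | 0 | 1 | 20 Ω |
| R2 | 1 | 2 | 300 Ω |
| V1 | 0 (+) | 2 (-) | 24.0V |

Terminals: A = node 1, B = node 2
Nodal analysis, taking node 2 as the 0 V reference.
Source V1 fixes V_0 = 24 V.
KCL at each unknown node (sum of currents leaving = 0; resistances in Ω):
  Node 1: (V_1 - 24)/20 + (V_1 - 0)/300 = 0
Collecting terms: 0.05333 × V_1 = 1.2  =>  V_1 = 22.5 V
I_R1 = (V_0 - V_1)/R1 = (24 - 22.5)/20 = 0.075 A
|I_R1| = 0.075 A

Final answer: |I_R1| = 0.075 A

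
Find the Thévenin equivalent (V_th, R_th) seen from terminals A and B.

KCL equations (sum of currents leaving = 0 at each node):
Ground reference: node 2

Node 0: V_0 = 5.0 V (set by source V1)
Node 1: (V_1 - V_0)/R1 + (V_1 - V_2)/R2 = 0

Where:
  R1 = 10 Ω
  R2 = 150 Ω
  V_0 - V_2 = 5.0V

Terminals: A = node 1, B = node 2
Step 1 — V_th is the open-circuit voltage V_A - V_B (nothing connected across the terminals).
Nodal analysis, taking node 2 as the 0 V reference.
Source V1 fixes V_0 = 5 V.
KCL at each unknown node (sum of currents leaving = 0; resistances in Ω):
  Node 1: (V_1 - 5)/10 + (V_1 - 0)/150 = 0
Collecting terms: 0.1067 × V_1 = 0.5  =>  V_1 = 4.688 V
V_th = V_1 - V_2 = 4.688 - 0 = 4.688 V
Step 2 — R_th: zero the source — replace V1 by a short circuit (node 2 merges into node 0) — and find the resistance seen between A (node 1) and B (node 0).
Reduce the network between node 1 (A) and node 0 (B) by series/parallel combination:
  Rp1 = R1 ‖ R2 (parallel, both between nodes 0 and 1) = 1/(1/10 + 1/150) = 9.375 Ω
R_th = 9.375 Ω

Final answer: V_th = 4.688 V, R_th = 9.375 Ω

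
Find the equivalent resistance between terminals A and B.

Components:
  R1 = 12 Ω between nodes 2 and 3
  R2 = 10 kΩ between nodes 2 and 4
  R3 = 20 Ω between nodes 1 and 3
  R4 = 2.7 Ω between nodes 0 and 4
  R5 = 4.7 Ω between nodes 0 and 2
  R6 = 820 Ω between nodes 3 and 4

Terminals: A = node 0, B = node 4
Reduce the network between node 0 (A) and node 4 (B) by series/parallel combination:
  R3 touches the rest of the network only at node 3 (its other end, node 1, goes nowhere), so no current can flow through it — remove it.
  Rs1 = R1 + R6 (series, joined only at node 3) = 12 + 820 = 832 Ω
  Rp1 = R2 ‖ Rs1 (parallel, both between nodes 2 and 4) = 1/(1/10000 + 1/832) = 768.1 Ω
  Rs2 = R5 + Rp1 (series, joined only at node 2) = 4.7 + 768.1 = 772.8 Ω
  Rp2 = R4 ‖ Rs2 (parallel, both between nodes 0 and 4) = 1/(1/2.7 + 1/772.8) = 2.691 Ω
R_eq = 2.691 Ω

Final answer: 2.691 Ω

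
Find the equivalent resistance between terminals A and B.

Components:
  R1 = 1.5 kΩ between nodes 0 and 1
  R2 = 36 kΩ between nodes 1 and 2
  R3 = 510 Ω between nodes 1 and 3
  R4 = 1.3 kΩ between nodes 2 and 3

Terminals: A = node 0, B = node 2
Reduce the network between node 0 (A) and node 2 (B) by series/parallel combination:
  Rs1 = R3 + R4 (series, joined only at node 3) = 510 + 1300 = 1810 Ω
  Rp1 = R2 ‖ Rs1 (parallel, both between nodes 1 and 2) = 1/(1/36000 + 1/1810) = 1723 Ω
  Rs2 = R1 + Rp1 (series, joined only at node 1) = 1500 + 1723 = 3223 Ω
R_eq = 3.223 kΩ

Final answer: 3.223 kΩ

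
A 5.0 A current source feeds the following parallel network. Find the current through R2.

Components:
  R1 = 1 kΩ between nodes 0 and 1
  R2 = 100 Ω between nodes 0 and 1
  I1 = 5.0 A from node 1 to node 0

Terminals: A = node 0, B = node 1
All resistors sit directly between nodes 0 and 1, so they are in parallel and share one voltage V; the full source current 5 A splits among them.
1/R_par = 1/1000 + 1/100 = 0.011 S  =>  R_par = 90.91 Ω
V = I × R_par = 5 × 90.91 = 454.5 V
I_R2 = V/R2 = 454.5/100 = 4.545 A

Final answer: 4.545 A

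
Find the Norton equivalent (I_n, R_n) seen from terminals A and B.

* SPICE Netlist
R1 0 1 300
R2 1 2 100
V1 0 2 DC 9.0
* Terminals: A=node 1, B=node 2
Find the Thévenin equivalent first; then I_n = V_th/R_th and R_n = R_th.
Step 1 — V_th is the open-circuit voltage V_A - V_B (nothing connected across the terminals).
Nodal analysis, taking node 2 as the 0 V reference.
Source V1 fixes V_0 = 9 V.
KCL at each unknown node (sum of currents leaving = 0; resistances in Ω):
  Node 1: (V_1 - 9)/300 + (V_1 - 0)/100 = 0
Collecting terms: 0.01333 × V_1 = 0.03  =>  V_1 = 2.25 V
V_th = V_1 - V_2 = 2.25 - 0 = 2.25 V
Step 2 — R_th: zero the source — replace V1 by a short circuit (node 2 merges into node 0) — and find the resistance seen between A (node 1) and B (node 0).
Reduce the network between node 1 (A) and node 0 (B) by series/parallel combination:
  Rp1 = R1 ‖ R2 (parallel, both between nodes 0 and 1) = 1/(1/300 + 1/100) = 75 Ω
R_th = 75 Ω
I_n = V_th/R_th = 2.25/75 = 0.03 A, and R_n = R_th = 75 Ω

Final answer: I_n = 0.03 A, R_n = 75 Ω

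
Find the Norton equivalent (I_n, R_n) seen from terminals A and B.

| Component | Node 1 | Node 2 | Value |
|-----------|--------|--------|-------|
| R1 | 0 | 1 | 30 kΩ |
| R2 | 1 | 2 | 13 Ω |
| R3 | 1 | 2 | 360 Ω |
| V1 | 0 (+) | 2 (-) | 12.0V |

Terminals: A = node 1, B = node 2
Find the Thévenin equivalent first; then I_n = V_th/R_th and R_n = R_th.
Step 1 — V_th is the open-circuit voltage V_A - V_B (nothing connected across the terminals).
Nodal analysis, taking node 2 as the 0 V reference.
Source V1 fixes V_0 = 12 V.
KCL at each unknown node (sum of currents leaving = 0; resistances in Ω):
  Node 1: (V_1 - 12)/30000 + (V_1 - 0)/13 + (V_1 - 0)/360 = 0
Collecting terms: 0.07973 × V_1 = 0.0004  =>  V_1 = 0.005017 V
V_th = V_1 - V_2 = 0.005017 - 0 = 0.005017 V
Step 2 — R_th: zero the source — replace V1 by a short circuit (node 2 merges into node 0) — and find the resistance seen between A (node 1) and B (node 0).
Reduce the network between node 1 (A) and node 0 (B) by series/parallel combination:
  Rp1 = R1 ‖ R2 ‖ R3 (parallel, all between nodes 0 and 1) = 1/(1/30000 + 1/13 + 1/360) = 12.54 Ω
R_th = 12.54 Ω
I_n = V_th/R_th = 0.005017/12.54 = 0.0004 A, and R_n = R_th = 12.54 Ω

Final answer: I_n = 0.0004 A, R_n = 12.54 Ω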